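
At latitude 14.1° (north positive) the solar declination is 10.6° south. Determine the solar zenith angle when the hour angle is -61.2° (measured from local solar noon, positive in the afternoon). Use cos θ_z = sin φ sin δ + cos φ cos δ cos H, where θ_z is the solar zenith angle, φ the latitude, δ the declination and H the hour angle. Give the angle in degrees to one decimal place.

65.5°

With φ = 14.1°, δ = -10.6°, H = -61.20°: sin φ sin δ = -0.0448, cos φ cos δ cos H = 0.4593, so cos θ_z = 0.4145.
θ_z = arccos(0.4145) = 65.51°.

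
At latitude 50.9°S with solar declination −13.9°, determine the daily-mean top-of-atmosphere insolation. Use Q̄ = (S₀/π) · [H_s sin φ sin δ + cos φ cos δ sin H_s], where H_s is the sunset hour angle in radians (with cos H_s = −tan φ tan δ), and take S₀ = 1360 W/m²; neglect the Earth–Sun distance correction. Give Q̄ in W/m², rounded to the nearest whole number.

404 W/m²

The sunset hour angle satisfies cos H_s = −tan φ tan δ = -0.3045, giving H_s = 107.73°. In radians, H_s = 1.8802.
H_s sin φ sin δ = 1.8802 × -0.7760 × -0.2402 = 0.3505.
cos φ cos δ sin H_s = 0.6307 × 0.9707 × 0.9525 = 0.5831.
Q̄ = (1360/π) × (0.3505 + 0.5831) = 432.90 × 0.9336 = 404.16 W/m².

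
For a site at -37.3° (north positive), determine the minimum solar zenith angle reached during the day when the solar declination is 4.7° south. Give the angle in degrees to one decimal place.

32.6°

At local solar noon the hour angle is zero, so the zenith angle is |φ − δ| = |-37.3° − (-4.7°)| = 32.6°.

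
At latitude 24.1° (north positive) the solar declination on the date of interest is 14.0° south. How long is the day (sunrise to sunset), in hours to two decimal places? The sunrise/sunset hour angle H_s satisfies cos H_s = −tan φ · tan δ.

11.15 hours

−tan φ tan δ = −(0.4473)(-0.2493) = 0.1115; H_s = arccos(0.1115) = 83.60°.
Day length = 2 H_s / 15° h⁻¹ = 167.20° / 15 = 11.147 h.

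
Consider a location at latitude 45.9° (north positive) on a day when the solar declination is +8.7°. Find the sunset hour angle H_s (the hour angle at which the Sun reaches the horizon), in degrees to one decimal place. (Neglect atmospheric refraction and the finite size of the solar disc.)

99.1°

−tan φ tan δ = −(1.0319)(0.1530) = -0.1579; H_s = arccos(-0.1579) = 99.09°.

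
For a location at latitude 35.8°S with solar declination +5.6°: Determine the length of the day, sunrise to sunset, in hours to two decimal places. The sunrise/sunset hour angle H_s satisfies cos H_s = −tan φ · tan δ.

11.46 hours

−tan φ tan δ = −(-0.7212)(0.0981) = 0.0707; H_s = arccos(0.0707) = 85.95°.
Day length = 2 H_s / 15° h⁻¹ = 171.90° / 15 = 11.460 h.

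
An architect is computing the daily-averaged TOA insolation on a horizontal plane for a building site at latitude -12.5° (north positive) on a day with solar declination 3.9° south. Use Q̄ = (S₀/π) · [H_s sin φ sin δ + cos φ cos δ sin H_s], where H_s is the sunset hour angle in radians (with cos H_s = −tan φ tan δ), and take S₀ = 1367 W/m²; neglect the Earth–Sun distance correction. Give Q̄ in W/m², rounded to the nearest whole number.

434 W/m²

cos H_s = −tan(-12.5°) · tan(-3.9°) = -0.0151, so H_s = arccos(-0.0151) = 90.87°. In radians, H_s = 1.5860.
H_s sin φ sin δ = 1.5860 × -0.2164 × -0.0680 = 0.0233.
cos φ cos δ sin H_s = 0.9763 × 0.9977 × 0.9999 = 0.9740.
Q̄ = (1367/π) × (0.0233 + 0.9740) = 435.13 × 0.9973 = 433.96 W/m².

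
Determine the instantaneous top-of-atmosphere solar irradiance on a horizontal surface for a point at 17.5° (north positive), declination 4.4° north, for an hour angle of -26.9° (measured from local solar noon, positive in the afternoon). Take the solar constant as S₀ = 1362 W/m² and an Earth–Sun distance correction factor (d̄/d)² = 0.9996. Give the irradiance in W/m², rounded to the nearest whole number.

cos θ_z = sin φ sin δ + cos φ cos δ cos H = (0.3007)(0.0767) + (0.9537)(0.9971)(0.8918) = 0.8711.
Top-of-atmosphere irradiance = S₀ (d̄/d)² cos θ_z = 1362 × 0.9996 × 0.8711 = 1185.96 W/m².

1186 W/m²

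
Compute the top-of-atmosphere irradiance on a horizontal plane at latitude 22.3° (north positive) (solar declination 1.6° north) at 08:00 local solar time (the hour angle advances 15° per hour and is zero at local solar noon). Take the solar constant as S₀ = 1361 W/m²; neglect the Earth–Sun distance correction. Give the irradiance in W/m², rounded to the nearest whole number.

644 W/m²

Hour angle H = 15° × (8 − 12) = -60.00°.
cos θ_z = sin(22.3°) sin(1.6°) + cos(22.3°) cos(1.6°) cos(-60.00°) = 0.0106 + 0.4624 = 0.4730.
Top-of-atmosphere irradiance = S₀ cos θ_z = 1361 × 0.4730 = 643.75 W/m².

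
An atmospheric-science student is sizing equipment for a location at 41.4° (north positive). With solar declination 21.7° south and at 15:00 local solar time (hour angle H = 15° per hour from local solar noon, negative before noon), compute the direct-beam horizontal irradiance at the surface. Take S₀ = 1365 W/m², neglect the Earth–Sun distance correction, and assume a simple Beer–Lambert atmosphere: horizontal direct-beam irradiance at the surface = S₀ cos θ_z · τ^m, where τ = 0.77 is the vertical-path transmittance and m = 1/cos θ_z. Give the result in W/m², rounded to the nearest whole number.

Hour angle H = 15° × (15 − 12) = 45.00°.
cos θ_z = sin(41.4°) sin(-21.7°) + cos(41.4°) cos(-21.7°) cos(45.00°) = -0.2445 + 0.4928 = 0.2483.
Air mass m = 1/cos θ_z = 1/0.2483 = 4.027; τ^m = 0.77^4.027 = 0.3491.
Surface direct beam = 1365 × 0.2483 × 0.3491 = 118.32 W/m².

118 W/m²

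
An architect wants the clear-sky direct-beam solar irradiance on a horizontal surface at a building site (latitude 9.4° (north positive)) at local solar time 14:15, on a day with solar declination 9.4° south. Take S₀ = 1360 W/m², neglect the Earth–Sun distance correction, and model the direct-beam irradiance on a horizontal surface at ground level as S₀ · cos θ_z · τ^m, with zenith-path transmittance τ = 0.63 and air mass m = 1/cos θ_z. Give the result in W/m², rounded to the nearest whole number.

590 W/m²

Hour angle H = 15° × (14.25 − 12) = 33.75°.
cos θ_z = sin φ sin δ + cos φ cos δ cos H = (0.1633)(-0.1633) + (0.9866)(0.9866)(0.8315) = 0.7827.
Air mass m = 1/cos θ_z = 1/0.7827 = 1.278; τ^m = 0.63^1.278 = 0.5541.
Surface direct beam = 1360 × 0.7827 × 0.5541 = 589.82 W/m².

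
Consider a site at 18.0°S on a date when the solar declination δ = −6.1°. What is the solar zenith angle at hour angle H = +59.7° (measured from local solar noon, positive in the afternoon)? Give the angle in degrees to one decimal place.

59.3°

cos θ_z = sin φ sin δ + cos φ cos δ cos H = (-0.3090)(-0.1063) + (0.9511)(0.9943)(0.5045) = 0.5099.
θ_z = arccos(0.5099) = 59.34°.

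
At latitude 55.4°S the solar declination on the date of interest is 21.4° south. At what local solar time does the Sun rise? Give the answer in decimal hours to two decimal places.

3.69 h

−tan φ tan δ = −(-1.4496)(-0.3919) = -0.5681; H_s = arccos(-0.5681) = 124.62°.
Sunrise is at 12 − H_s/15 = 12 − 8.308 = 3.692 h local solar time.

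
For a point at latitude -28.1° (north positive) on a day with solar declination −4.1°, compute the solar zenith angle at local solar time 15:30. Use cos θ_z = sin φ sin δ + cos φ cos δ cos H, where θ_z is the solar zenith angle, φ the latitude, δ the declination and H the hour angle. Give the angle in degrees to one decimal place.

Hour angle H = 15° × (15.5 − 12) = 52.50°.
cos θ_z = sin(-28.1°) sin(-4.1°) + cos(-28.1°) cos(-4.1°) cos(52.50°) = 0.0337 + 0.5356 = 0.5693.
θ_z = arccos(0.5693) = 55.30°.

55.3°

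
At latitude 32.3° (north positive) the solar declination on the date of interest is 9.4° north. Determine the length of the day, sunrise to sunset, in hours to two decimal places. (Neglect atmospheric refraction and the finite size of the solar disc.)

The sunset hour angle satisfies cos H_s = −tan φ tan δ = -0.1047, giving H_s = 96.01°.
Day length = 2 H_s / 15° h⁻¹ = 192.02° / 15 = 12.801 h.

12.80 hours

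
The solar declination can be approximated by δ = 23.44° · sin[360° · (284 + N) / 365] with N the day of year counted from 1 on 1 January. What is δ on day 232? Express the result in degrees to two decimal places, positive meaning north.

360 × (284 + 232) / 365 = 508.932°; sin(508.932°) = 0.5161.
δ = 23.44 × 0.5161 = 12.097° ≈ +12.10°.

+12.10°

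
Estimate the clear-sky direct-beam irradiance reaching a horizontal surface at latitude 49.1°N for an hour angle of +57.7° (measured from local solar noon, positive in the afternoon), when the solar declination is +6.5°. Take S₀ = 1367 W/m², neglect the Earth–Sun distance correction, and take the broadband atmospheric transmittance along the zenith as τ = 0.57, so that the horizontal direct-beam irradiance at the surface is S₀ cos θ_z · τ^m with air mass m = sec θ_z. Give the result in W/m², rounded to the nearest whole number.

cos θ_z = sin(49.1°) sin(6.5°) + cos(49.1°) cos(6.5°) cos(57.70°) = 0.0856 + 0.3476 = 0.4332.
Air mass m = 1/cos θ_z = 1/0.4332 = 2.308; τ^m = 0.57^2.308 = 0.2732.
Surface direct beam = 1367 × 0.4332 × 0.2732 = 161.78 W/m².

162 W/m²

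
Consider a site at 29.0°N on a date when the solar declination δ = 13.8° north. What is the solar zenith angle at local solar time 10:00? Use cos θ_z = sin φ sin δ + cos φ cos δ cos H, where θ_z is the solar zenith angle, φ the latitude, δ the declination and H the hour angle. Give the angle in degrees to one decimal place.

31.7°

Hour angle H = 15° × (10 − 12) = -30.00°.
With φ = 29.0°, δ = 13.8°, H = -30.00°: sin φ sin δ = 0.1156, cos φ cos δ cos H = 0.7356, so cos θ_z = 0.8512.
θ_z = arccos(0.8512) = 31.66°.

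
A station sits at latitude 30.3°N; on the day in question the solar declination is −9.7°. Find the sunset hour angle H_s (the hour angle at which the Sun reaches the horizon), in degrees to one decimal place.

84.3°

The sunset hour angle satisfies cos H_s = −tan φ tan δ = 0.0999, giving H_s = 84.27°.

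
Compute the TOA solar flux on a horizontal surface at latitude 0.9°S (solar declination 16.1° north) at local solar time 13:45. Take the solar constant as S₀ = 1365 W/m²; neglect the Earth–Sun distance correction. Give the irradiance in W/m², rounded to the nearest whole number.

Hour angle H = 15° × (13.75 − 12) = 26.25°.
With φ = -0.9°, δ = 16.1°, H = 26.25°: sin φ sin δ = -0.0044, cos φ cos δ cos H = 0.8616, so cos θ_z = 0.8572.
Top-of-atmosphere irradiance = S₀ cos θ_z = 1365 × 0.8572 = 1170.08 W/m².

1170 W/m²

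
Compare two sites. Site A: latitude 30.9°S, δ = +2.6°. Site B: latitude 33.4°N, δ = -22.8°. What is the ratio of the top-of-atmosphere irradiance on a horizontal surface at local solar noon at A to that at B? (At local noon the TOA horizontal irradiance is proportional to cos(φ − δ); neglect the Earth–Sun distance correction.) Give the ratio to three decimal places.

A: cos θ_z = cos(-30.9° − (2.6°)) = 0.8339.
B: cos θ_z = cos(33.4° − (-22.8°)) = 0.5563.
Ratio A/B = 0.8339 / 0.5563 = 1.4990.

1.499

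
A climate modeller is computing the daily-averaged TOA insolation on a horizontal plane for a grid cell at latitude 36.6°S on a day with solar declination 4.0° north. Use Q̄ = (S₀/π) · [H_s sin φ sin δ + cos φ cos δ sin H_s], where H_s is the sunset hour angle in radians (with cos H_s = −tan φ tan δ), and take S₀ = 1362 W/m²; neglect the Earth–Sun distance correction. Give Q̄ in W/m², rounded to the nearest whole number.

319 W/m²

The sunset hour angle satisfies cos H_s = −tan φ tan δ = 0.0519, giving H_s = 87.03°. In radians, H_s = 1.5190.
H_s sin φ sin δ = 1.5190 × -0.5962 × 0.0698 = -0.0632.
cos φ cos δ sin H_s = 0.8028 × 0.9976 × 0.9987 = 0.7998.
Q̄ = (1362/π) × (-0.0632 + 0.7998) = 433.54 × 0.7366 = 319.35 W/m².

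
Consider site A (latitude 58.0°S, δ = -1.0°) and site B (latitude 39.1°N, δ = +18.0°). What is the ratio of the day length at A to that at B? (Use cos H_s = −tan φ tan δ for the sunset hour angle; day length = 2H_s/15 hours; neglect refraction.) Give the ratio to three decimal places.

A: H_s = arccos(−tan -58.0° · tan -1.0°) = 91.60°, so 2H_s/15 = 12.2133 h.
B: H_s = arccos(−tan 39.1° · tan 18.0°) = 105.31°, so 2H_s/15 = 14.0413 h.
Ratio A/B = 12.2133 / 14.0413 = 0.8698.

0.870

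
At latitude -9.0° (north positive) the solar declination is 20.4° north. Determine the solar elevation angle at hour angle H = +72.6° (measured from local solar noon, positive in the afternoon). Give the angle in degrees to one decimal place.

12.8°

cos θ_z = sin(-9.0°) sin(20.4°) + cos(-9.0°) cos(20.4°) cos(72.60°) = -0.0545 + 0.2768 = 0.2223.
θ_z = arccos(0.2223) = 77.16°, so the elevation is 90° − 77.16° = 12.84°.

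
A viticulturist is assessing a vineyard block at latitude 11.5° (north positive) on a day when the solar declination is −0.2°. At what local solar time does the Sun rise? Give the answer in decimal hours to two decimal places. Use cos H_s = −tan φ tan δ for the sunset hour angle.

6.00 h

The sunset hour angle satisfies cos H_s = −tan φ tan δ = 0.0007, giving H_s = 89.96°.
Sunrise is at 12 − H_s/15 = 12 − 5.997 = 6.003 h local solar time.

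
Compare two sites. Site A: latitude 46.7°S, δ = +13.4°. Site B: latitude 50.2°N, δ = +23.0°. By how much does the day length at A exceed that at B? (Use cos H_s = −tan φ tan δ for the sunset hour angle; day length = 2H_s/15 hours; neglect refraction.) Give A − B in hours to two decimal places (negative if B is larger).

A: H_s = arccos(−tan -46.7° · tan 13.4°) = 75.36°, so 2H_s/15 = 10.0480 h.
B: H_s = arccos(−tan 50.2° · tan 23.0°) = 120.63°, so 2H_s/15 = 16.0840 h.
A − B = 10.0480 − 16.0840 = -6.0360 h.

-6.04 h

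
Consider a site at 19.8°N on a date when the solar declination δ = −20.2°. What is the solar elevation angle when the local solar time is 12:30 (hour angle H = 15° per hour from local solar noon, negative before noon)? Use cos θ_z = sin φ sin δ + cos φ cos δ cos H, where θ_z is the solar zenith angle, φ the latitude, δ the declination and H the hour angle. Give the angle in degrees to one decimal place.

Hour angle H = 15° × (12.5 − 12) = 7.50°.
cos θ_z = sin(19.8°) sin(-20.2°) + cos(19.8°) cos(-20.2°) cos(7.50°) = -0.1170 + 0.8755 = 0.7585.
θ_z = arccos(0.7585) = 40.67°, so the elevation is 90° − 40.67° = 49.33°.

49.3°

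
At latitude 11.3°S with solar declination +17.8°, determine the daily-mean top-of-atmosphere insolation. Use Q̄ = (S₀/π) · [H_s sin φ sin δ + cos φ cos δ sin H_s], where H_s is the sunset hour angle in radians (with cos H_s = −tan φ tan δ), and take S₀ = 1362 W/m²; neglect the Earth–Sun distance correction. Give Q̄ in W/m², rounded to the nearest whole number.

The sunset hour angle satisfies cos H_s = −tan φ tan δ = 0.0642, giving H_s = 86.32°. In radians, H_s = 1.5066.
H_s sin φ sin δ = 1.5066 × -0.1959 × 0.3057 = -0.0902.
cos φ cos δ sin H_s = 0.9806 × 0.9521 × 0.9979 = 0.9317.
Q̄ = (1362/π) × (-0.0902 + 0.9317) = 433.54 × 0.8415 = 364.82 W/m².

365 W/m²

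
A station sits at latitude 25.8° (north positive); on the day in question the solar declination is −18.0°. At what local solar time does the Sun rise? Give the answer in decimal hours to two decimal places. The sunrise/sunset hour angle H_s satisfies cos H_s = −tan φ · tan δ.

6.60 h

−tan φ tan δ = −(0.4834)(-0.3249) = 0.1571; H_s = arccos(0.1571) = 80.96°.
Sunrise is at 12 − H_s/15 = 12 − 5.397 = 6.603 h local solar time.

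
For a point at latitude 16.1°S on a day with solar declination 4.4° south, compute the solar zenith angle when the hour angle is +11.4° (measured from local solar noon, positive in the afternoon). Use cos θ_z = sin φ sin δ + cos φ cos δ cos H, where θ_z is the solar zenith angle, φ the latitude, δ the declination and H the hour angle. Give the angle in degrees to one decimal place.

cos θ_z = sin φ sin δ + cos φ cos δ cos H = (-0.2773)(-0.0767) + (0.9608)(0.9971)(0.9803) = 0.9604.
θ_z = arccos(0.9604) = 16.18°.

16.2°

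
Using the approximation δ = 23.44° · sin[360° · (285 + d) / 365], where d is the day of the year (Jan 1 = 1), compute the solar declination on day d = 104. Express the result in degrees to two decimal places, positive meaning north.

360 × (285 + 104) / 365 = 383.671°; sin(383.671°) = 0.4015.
δ = 23.44 × 0.4015 = 9.411° ≈ +9.41°.

+9.41°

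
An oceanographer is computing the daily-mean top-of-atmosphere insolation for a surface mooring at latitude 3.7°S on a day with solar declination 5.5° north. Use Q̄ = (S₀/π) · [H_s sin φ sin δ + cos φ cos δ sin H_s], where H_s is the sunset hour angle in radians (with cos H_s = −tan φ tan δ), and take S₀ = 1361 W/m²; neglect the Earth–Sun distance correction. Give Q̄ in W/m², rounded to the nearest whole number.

426 W/m²

The sunset hour angle satisfies cos H_s = −tan φ tan δ = 0.0062, giving H_s = 89.64°. In radians, H_s = 1.5645.
H_s sin φ sin δ = 1.5645 × -0.0645 × 0.0958 = -0.0097.
cos φ cos δ sin H_s = 0.9979 × 0.9954 × 1.0000 = 0.9933.
Q̄ = (1361/π) × (-0.0097 + 0.9933) = 433.22 × 0.9836 = 426.12 W/m².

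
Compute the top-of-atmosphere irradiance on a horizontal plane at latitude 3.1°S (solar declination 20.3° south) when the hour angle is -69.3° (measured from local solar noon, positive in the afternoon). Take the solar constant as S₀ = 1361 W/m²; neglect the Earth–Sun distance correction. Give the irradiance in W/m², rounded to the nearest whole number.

With φ = -3.1°, δ = -20.3°, H = -69.30°: sin φ sin δ = 0.0188, cos φ cos δ cos H = 0.3310, so cos θ_z = 0.3498.
Top-of-atmosphere irradiance = S₀ cos θ_z = 1361 × 0.3498 = 476.08 W/m².

476 W/m²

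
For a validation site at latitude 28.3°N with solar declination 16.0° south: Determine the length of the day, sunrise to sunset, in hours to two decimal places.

The sunset hour angle satisfies cos H_s = −tan φ tan δ = 0.1544, giving H_s = 81.12°.
Day length = 2 H_s / 15° h⁻¹ = 162.24° / 15 = 10.816 h.

10.82 hours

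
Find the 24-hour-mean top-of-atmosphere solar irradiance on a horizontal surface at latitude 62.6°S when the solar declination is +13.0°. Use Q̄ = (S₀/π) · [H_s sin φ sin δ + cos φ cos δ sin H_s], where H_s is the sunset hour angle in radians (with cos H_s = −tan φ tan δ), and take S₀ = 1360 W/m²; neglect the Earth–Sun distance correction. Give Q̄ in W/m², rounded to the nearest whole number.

78 W/m²

cos H_s = −tan(-62.6°) · tan(13.0°) = 0.4454, so H_s = arccos(0.4454) = 63.55°. In radians, H_s = 1.1092.
H_s sin φ sin δ = 1.1092 × -0.8878 × 0.2250 = -0.2216.
cos φ cos δ sin H_s = 0.4602 × 0.9744 × 0.8953 = 0.4015.
Q̄ = (1360/π) × (-0.2216 + 0.4015) = 432.90 × 0.1799 = 77.88 W/m².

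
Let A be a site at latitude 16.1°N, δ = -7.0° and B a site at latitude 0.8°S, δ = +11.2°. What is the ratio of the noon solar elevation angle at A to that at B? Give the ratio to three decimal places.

A: 90° − |16.1 − (-7.0)| = 66.90°.
B: 90° − |-0.8 − (11.2)| = 78.00°.
Ratio A/B = 66.9000 / 78.0000 = 0.8577.

0.858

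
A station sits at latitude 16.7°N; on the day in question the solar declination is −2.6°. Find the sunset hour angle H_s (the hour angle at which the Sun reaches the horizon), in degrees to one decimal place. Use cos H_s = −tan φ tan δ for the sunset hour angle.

89.2°

The sunset hour angle satisfies cos H_s = −tan φ tan δ = 0.0136, giving H_s = 89.22°.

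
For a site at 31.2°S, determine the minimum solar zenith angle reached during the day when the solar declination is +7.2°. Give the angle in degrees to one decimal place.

At local solar noon the hour angle is zero, so the zenith angle is |φ − δ| = |-31.2° − (7.2°)| = 38.4°.

38.4°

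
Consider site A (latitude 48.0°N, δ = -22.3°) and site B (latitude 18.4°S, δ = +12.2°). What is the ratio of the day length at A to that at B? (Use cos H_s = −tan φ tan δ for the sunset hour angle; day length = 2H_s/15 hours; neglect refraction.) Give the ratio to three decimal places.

A: H_s = arccos(−tan 48.0° · tan -22.3°) = 62.90°, so 2H_s/15 = 8.3867 h.
B: H_s = arccos(−tan -18.4° · tan 12.2°) = 85.88°, so 2H_s/15 = 11.4507 h.
Ratio A/B = 8.3867 / 11.4507 = 0.7324.

0.732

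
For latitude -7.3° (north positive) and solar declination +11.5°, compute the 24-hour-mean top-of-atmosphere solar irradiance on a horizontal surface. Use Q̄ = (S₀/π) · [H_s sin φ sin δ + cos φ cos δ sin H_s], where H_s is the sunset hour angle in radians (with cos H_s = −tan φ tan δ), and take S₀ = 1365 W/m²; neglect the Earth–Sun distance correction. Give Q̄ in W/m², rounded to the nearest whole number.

−tan φ tan δ = −(-0.1281)(0.2035) = 0.0261; H_s = arccos(0.0261) = 88.50°. In radians, H_s = 1.5446.
H_s sin φ sin δ = 1.5446 × -0.1271 × 0.1994 = -0.0391.
cos φ cos δ sin H_s = 0.9919 × 0.9799 × 0.9997 = 0.9717.
Q̄ = (1365/π) × (-0.0391 + 0.9717) = 434.49 × 0.9326 = 405.21 W/m².

405 W/m²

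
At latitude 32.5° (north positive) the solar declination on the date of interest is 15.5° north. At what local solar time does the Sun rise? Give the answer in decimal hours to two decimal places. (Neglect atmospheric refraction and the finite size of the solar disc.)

The sunset hour angle satisfies cos H_s = −tan φ tan δ = -0.1767, giving H_s = 100.18°.
Sunrise is at 12 − H_s/15 = 12 − 6.679 = 5.321 h local solar time.

5.32 h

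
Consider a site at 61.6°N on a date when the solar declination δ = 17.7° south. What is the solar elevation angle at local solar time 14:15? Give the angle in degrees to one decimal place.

6.3°

Hour angle H = 15° × (14.25 − 12) = 33.75°.
cos θ_z = sin φ sin δ + cos φ cos δ cos H = (0.8796)(-0.3040) + (0.4756)(0.9527)(0.8315) = 0.1094.
θ_z = arccos(0.1094) = 83.72°, so the elevation is 90° − 83.72° = 6.28°.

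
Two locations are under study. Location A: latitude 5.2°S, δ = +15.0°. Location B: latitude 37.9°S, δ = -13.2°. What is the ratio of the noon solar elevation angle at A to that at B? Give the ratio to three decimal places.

A: 90° − |-5.2 − (15.0)| = 69.80°.
B: 90° − |-37.9 − (-13.2)| = 65.30°.
Ratio A/B = 69.8000 / 65.3000 = 1.0689.

1.069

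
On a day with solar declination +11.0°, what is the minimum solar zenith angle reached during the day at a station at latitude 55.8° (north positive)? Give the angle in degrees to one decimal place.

44.8°

At local solar noon the hour angle is zero, so the zenith angle is |φ − δ| = |55.8° − (11.0°)| = 44.8°.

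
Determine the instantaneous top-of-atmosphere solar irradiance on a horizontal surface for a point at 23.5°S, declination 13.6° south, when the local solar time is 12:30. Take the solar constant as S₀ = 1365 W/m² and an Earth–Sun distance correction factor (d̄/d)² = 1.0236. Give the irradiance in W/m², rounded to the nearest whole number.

Hour angle H = 15° × (12.5 − 12) = 7.50°.
With φ = -23.5°, δ = -13.6°, H = 7.50°: sin φ sin δ = 0.0938, cos φ cos δ cos H = 0.8837, so cos θ_z = 0.9775.
Top-of-atmosphere irradiance = S₀ (d̄/d)² cos θ_z = 1365 × 1.0236 × 0.9775 = 1365.78 W/m².

1366 W/m²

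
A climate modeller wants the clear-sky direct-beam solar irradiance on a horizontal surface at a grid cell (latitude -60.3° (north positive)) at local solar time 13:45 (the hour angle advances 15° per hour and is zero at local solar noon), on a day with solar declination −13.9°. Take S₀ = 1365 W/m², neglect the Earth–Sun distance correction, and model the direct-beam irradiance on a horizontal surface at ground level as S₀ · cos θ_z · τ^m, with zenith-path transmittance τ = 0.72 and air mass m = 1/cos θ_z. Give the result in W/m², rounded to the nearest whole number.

523 W/m²

Hour angle H = 15° × (13.75 − 12) = 26.25°.
With φ = -60.3°, δ = -13.9°, H = 26.25°: sin φ sin δ = 0.2087, cos φ cos δ cos H = 0.4314, so cos θ_z = 0.6401.
Air mass m = 1/cos θ_z = 1/0.6401 = 1.562; τ^m = 0.72^1.562 = 0.5986.
Surface direct beam = 1365 × 0.6401 × 0.5986 = 523.02 W/m².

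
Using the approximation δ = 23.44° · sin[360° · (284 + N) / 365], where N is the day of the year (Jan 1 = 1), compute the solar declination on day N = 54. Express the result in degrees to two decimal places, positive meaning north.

-10.51°

360 × (284 + 54) / 365 = 333.370°; sin(333.370°) = -0.4482.
δ = 23.44 × -0.4482 = -10.506° ≈ -10.51°.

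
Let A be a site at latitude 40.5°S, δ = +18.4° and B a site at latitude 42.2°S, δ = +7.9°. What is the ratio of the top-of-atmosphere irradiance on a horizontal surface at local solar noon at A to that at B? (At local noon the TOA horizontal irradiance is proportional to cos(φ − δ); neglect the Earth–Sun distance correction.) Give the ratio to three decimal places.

0.805

A: cos θ_z = cos(-40.5° − (18.4°)) = 0.5165.
B: cos θ_z = cos(-42.2° − (7.9°)) = 0.6414.
Ratio A/B = 0.5165 / 0.6414 = 0.8053.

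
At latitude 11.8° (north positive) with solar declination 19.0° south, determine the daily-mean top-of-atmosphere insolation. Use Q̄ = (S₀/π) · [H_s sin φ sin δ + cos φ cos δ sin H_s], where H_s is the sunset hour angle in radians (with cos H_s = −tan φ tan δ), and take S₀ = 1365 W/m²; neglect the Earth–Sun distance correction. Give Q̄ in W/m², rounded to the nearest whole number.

358 W/m²

−tan φ tan δ = −(0.2089)(-0.3443) = 0.0719; H_s = arccos(0.0719) = 85.88°. In radians, H_s = 1.4989.
H_s sin φ sin δ = 1.4989 × 0.2045 × -0.3256 = -0.0998.
cos φ cos δ sin H_s = 0.9789 × 0.9455 × 0.9974 = 0.9231.
Q̄ = (1365/π) × (-0.0998 + 0.9231) = 434.49 × 0.8233 = 357.72 W/m².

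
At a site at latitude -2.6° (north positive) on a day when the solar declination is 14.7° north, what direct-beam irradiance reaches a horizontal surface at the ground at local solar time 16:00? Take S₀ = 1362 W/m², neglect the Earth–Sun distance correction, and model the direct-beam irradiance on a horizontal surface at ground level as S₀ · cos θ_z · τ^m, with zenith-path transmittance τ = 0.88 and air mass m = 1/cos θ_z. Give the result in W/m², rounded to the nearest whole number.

490 W/m²

Hour angle H = 15° × (16 − 12) = 60.00°.
cos θ_z = sin φ sin δ + cos φ cos δ cos H = (-0.0454)(0.2538) + (0.9990)(0.9673)(0.5000) = 0.4716.
Air mass m = 1/cos θ_z = 1/0.4716 = 2.120; τ^m = 0.88^2.120 = 0.7626.
Surface direct beam = 1362 × 0.4716 × 0.7626 = 489.83 W/m².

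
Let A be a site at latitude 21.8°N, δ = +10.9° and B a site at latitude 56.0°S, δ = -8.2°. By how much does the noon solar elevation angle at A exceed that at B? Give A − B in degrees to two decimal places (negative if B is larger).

A: 90° − |21.8 − (10.9)| = 79.10°.
B: 90° − |-56.0 − (-8.2)| = 42.20°.
A − B = 79.10 − 42.20 = 36.90°.

+36.90°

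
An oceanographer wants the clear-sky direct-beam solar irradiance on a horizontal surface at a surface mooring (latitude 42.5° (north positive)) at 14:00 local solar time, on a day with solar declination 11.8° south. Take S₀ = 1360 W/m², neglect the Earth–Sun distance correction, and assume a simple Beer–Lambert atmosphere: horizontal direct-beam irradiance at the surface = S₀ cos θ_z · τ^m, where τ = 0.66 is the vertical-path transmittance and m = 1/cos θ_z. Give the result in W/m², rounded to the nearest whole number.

282 W/m²

Hour angle H = 15° × (14 − 12) = 30.00°.
cos θ_z = sin φ sin δ + cos φ cos δ cos H = (0.6756)(-0.2045) + (0.7373)(0.9789)(0.8660) = 0.4869.
Air mass m = 1/cos θ_z = 1/0.4869 = 2.054; τ^m = 0.66^2.054 = 0.4259.
Surface direct beam = 1360 × 0.4869 × 0.4259 = 282.02 W/m².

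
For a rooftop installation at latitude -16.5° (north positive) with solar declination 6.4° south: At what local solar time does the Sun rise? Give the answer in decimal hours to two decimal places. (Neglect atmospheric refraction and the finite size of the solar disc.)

5.87 h

cos H_s = −tan(-16.5°) · tan(-6.4°) = -0.0332, so H_s = arccos(-0.0332) = 91.90°.
Sunrise is at 12 − H_s/15 = 12 − 6.127 = 5.873 h local solar time.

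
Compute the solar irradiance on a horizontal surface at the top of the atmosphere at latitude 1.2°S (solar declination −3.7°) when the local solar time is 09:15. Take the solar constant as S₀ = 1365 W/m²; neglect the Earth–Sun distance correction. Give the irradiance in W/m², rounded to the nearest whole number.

Hour angle H = 15° × (9.25 − 12) = -41.25°.
With φ = -1.2°, δ = -3.7°, H = -41.25°: sin φ sin δ = 0.0014, cos φ cos δ cos H = 0.7501, so cos θ_z = 0.7515.
Top-of-atmosphere irradiance = S₀ cos θ_z = 1365 × 0.7515 = 1025.80 W/m².

1026 W/m²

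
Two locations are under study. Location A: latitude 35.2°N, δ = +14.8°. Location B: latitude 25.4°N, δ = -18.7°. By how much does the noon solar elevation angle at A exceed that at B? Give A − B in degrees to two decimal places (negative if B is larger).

+23.70°

A: 90° − |35.2 − (14.8)| = 69.60°.
B: 90° − |25.4 − (-18.7)| = 45.90°.
A − B = 69.60 − 45.90 = 23.70°.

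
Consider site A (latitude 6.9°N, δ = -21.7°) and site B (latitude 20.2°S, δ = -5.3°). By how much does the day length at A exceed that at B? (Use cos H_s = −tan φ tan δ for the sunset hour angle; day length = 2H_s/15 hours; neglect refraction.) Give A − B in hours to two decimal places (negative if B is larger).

-0.63 h

A: H_s = arccos(−tan 6.9° · tan -21.7°) = 87.24°, so 2H_s/15 = 11.6320 h.
B: H_s = arccos(−tan -20.2° · tan -5.3°) = 91.96°, so 2H_s/15 = 12.2613 h.
A − B = 11.6320 − 12.2613 = -0.6293 h.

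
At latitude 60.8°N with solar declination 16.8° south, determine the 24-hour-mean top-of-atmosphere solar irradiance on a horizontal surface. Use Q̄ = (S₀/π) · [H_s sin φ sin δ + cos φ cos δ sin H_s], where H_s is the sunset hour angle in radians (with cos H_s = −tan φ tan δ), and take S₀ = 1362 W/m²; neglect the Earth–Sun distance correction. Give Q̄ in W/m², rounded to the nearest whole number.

61 W/m²

cos H_s = −tan(60.8°) · tan(-16.8°) = 0.5402, so H_s = arccos(0.5402) = 57.30°. In radians, H_s = 1.0001.
H_s sin φ sin δ = 1.0001 × 0.8729 × -0.2890 = -0.2523.
cos φ cos δ sin H_s = 0.4879 × 0.9573 × 0.8415 = 0.3930.
Q̄ = (1362/π) × (-0.2523 + 0.3930) = 433.54 × 0.1407 = 61.00 W/m².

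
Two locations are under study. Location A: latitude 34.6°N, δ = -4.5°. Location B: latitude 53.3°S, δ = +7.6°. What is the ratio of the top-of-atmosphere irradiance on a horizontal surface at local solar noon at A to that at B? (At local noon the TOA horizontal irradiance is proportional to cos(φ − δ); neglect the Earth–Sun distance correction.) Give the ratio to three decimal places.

1.596

A: cos θ_z = cos(34.6° − (-4.5°)) = 0.7760.
B: cos θ_z = cos(-53.3° − (7.6°)) = 0.4863.
Ratio A/B = 0.7760 / 0.4863 = 1.5957.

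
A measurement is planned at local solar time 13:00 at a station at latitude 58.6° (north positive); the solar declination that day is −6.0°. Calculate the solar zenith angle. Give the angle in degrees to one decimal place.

65.7°

Hour angle H = 15° × (13 − 12) = 15.00°.
cos θ_z = sin φ sin δ + cos φ cos δ cos H = (0.8536)(-0.1045) + (0.5210)(0.9945)(0.9659) = 0.4113.
θ_z = arccos(0.4113) = 65.71°.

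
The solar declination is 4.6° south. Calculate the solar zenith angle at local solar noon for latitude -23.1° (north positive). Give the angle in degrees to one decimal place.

At local solar noon the hour angle is zero, so the zenith angle is |φ − δ| = |-23.1° − (-4.6°)| = 18.5°.

18.5°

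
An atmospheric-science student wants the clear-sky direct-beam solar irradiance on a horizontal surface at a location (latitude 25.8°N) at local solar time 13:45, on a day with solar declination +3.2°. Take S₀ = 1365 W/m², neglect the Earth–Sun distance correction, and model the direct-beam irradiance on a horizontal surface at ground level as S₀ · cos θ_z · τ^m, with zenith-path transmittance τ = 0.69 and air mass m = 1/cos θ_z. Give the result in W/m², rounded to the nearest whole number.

Hour angle H = 15° × (13.75 − 12) = 26.25°.
cos θ_z = sin(25.8°) sin(3.2°) + cos(25.8°) cos(3.2°) cos(26.25°) = 0.0243 + 0.8062 = 0.8305.
Air mass m = 1/cos θ_z = 1/0.8305 = 1.204; τ^m = 0.69^1.204 = 0.6397.
Surface direct beam = 1365 × 0.8305 × 0.6397 = 725.18 W/m².

725 W/m²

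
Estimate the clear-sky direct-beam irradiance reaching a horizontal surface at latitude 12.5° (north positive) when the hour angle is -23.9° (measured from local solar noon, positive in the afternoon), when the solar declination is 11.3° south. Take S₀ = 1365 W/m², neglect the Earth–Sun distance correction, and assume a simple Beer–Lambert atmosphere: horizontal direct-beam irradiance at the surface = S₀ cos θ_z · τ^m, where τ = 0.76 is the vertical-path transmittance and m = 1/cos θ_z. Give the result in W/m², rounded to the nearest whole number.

818 W/m²

cos θ_z = sin(12.5°) sin(-11.3°) + cos(12.5°) cos(-11.3°) cos(-23.90°) = -0.0424 + 0.8753 = 0.8329.
Air mass m = 1/cos θ_z = 1/0.8329 = 1.201; τ^m = 0.76^1.201 = 0.7192.
Surface direct beam = 1365 × 0.8329 × 0.7192 = 817.66 W/m².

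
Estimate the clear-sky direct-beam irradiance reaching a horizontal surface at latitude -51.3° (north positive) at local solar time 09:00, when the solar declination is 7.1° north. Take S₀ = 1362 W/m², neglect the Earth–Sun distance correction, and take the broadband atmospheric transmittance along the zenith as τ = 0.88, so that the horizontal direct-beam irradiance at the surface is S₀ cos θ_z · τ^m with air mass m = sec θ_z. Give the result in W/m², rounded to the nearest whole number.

Hour angle H = 15° × (9 − 12) = -45.00°.
cos θ_z = sin(-51.3°) sin(7.1°) + cos(-51.3°) cos(7.1°) cos(-45.00°) = -0.0965 + 0.4387 = 0.3422.
Air mass m = 1/cos θ_z = 1/0.3422 = 2.922; τ^m = 0.88^2.922 = 0.6883.
Surface direct beam = 1362 × 0.3422 × 0.6883 = 320.80 W/m².

321 W/m²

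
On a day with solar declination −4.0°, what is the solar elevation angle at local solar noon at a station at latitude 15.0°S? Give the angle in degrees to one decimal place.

At local solar noon the hour angle is zero, so the elevation is 90° − |φ − δ| = 90° − |-15.0° − (-4.0°)| = 90° − 11.0° = 79.0°.

79.0°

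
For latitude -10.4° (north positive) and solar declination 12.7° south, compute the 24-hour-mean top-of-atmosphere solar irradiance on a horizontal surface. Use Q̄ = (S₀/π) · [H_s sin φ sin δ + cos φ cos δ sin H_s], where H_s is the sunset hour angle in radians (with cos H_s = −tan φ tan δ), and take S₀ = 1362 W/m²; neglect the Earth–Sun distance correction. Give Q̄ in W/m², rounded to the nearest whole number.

−tan φ tan δ = −(-0.1835)(-0.2254) = -0.0414; H_s = arccos(-0.0414) = 92.37°. In radians, H_s = 1.6122.
H_s sin φ sin δ = 1.6122 × -0.1805 × -0.2198 = 0.0640.
cos φ cos δ sin H_s = 0.9836 × 0.9755 × 0.9991 = 0.9586.
Q̄ = (1362/π) × (0.0640 + 0.9586) = 433.54 × 1.0226 = 443.34 W/m².

443 W/m²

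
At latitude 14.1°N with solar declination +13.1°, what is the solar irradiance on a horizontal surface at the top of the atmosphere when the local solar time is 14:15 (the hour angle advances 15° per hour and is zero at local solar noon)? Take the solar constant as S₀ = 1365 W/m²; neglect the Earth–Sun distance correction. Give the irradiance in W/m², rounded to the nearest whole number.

Hour angle H = 15° × (14.25 − 12) = 33.75°.
cos θ_z = sin(14.1°) sin(13.1°) + cos(14.1°) cos(13.1°) cos(33.75°) = 0.0552 + 0.7854 = 0.8406.
Top-of-atmosphere irradiance = S₀ cos θ_z = 1365 × 0.8406 = 1147.42 W/m².

1147 W/m²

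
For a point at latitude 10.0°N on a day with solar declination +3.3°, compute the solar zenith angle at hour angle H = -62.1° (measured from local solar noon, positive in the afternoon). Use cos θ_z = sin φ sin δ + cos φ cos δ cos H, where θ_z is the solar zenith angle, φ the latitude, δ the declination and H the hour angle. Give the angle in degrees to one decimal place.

cos θ_z = sin φ sin δ + cos φ cos δ cos H = (0.1736)(0.0576) + (0.9848)(0.9983)(0.4679) = 0.4700.
θ_z = arccos(0.4700) = 61.97°.

62.0°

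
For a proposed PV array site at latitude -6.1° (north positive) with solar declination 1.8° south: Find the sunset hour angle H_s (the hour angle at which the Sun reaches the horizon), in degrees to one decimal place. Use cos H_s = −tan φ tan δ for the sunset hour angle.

−tan φ tan δ = −(-0.1069)(-0.0314) = -0.0034; H_s = arccos(-0.0034) = 90.19°.

90.2°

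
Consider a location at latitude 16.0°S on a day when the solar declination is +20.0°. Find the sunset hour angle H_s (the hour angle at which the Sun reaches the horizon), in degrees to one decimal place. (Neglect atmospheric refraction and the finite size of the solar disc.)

cos H_s = −tan(-16.0°) · tan(20.0°) = 0.1044, so H_s = arccos(0.1044) = 84.01°.

84.0°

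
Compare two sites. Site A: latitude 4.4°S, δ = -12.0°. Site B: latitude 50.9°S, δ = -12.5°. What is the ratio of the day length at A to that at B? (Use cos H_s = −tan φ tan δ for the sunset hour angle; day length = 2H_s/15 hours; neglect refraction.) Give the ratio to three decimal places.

A: H_s = arccos(−tan -4.4° · tan -12.0°) = 90.94°, so 2H_s/15 = 12.1253 h.
B: H_s = arccos(−tan -50.9° · tan -12.5°) = 105.83°, so 2H_s/15 = 14.1107 h.
Ratio A/B = 12.1253 / 14.1107 = 0.8593.

0.859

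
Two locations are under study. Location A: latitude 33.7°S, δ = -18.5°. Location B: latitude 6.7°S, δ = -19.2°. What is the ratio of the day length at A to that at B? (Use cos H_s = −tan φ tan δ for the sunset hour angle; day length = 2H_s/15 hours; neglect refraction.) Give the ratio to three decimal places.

1.114

A: H_s = arccos(−tan -33.7° · tan -18.5°) = 102.89°, so 2H_s/15 = 13.7187 h.
B: H_s = arccos(−tan -6.7° · tan -19.2°) = 92.34°, so 2H_s/15 = 12.3120 h.
Ratio A/B = 13.7187 / 12.3120 = 1.1143.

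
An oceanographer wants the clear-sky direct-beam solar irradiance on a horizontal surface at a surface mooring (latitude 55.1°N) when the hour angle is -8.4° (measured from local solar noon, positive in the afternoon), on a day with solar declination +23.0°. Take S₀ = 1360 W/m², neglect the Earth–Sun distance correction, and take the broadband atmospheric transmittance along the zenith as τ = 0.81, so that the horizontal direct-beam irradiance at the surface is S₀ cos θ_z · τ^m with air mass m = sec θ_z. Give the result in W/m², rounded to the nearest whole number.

891 W/m²

cos θ_z = sin φ sin δ + cos φ cos δ cos H = (0.8202)(0.3907) + (0.5721)(0.9205)(0.9893) = 0.8414.
Air mass m = 1/cos θ_z = 1/0.8414 = 1.188; τ^m = 0.81^1.188 = 0.7785.
Surface direct beam = 1360 × 0.8414 × 0.7785 = 890.84 W/m².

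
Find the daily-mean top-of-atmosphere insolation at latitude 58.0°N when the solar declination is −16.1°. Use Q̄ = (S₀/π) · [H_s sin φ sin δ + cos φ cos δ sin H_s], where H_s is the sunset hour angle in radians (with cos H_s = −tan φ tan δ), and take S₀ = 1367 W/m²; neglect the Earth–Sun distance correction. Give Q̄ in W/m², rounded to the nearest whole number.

−tan φ tan δ = −(1.6003)(-0.2886) = 0.4618; H_s = arccos(0.4618) = 62.50°. In radians, H_s = 1.0908.
H_s sin φ sin δ = 1.0908 × 0.8480 × -0.2773 = -0.2565.
cos φ cos δ sin H_s = 0.5299 × 0.9608 × 0.8870 = 0.4516.
Q̄ = (1367/π) × (-0.2565 + 0.4516) = 435.13 × 0.1951 = 84.89 W/m².

85 W/m²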